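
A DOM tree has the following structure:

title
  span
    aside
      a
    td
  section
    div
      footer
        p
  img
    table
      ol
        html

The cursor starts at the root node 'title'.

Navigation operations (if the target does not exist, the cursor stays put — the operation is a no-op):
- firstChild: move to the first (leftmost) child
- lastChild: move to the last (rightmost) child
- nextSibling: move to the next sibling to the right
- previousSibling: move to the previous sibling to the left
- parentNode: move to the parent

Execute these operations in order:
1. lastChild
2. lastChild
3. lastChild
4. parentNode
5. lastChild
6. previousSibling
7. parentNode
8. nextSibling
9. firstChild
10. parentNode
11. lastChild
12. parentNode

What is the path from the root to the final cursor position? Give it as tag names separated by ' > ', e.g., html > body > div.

After 1 (lastChild): img
After 2 (lastChild): table
After 3 (lastChild): ol
After 4 (parentNode): table
After 5 (lastChild): ol
After 6 (previousSibling): ol (no-op, stayed)
After 7 (parentNode): table
After 8 (nextSibling): table (no-op, stayed)
After 9 (firstChild): ol
After 10 (parentNode): table
After 11 (lastChild): ol
After 12 (parentNode): table

Answer: title > img > table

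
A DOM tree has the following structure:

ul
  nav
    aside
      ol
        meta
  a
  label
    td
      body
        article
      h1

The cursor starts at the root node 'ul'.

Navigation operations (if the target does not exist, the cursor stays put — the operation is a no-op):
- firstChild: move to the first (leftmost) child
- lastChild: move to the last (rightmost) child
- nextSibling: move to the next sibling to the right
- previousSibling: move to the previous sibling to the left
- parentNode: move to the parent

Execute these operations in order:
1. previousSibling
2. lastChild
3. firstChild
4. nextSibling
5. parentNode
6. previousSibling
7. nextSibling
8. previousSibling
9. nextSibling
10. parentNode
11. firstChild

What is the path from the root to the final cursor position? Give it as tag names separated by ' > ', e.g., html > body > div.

Answer: ul > nav

Derivation:
After 1 (previousSibling): ul (no-op, stayed)
After 2 (lastChild): label
After 3 (firstChild): td
After 4 (nextSibling): td (no-op, stayed)
After 5 (parentNode): label
After 6 (previousSibling): a
After 7 (nextSibling): label
After 8 (previousSibling): a
After 9 (nextSibling): label
After 10 (parentNode): ul
After 11 (firstChild): nav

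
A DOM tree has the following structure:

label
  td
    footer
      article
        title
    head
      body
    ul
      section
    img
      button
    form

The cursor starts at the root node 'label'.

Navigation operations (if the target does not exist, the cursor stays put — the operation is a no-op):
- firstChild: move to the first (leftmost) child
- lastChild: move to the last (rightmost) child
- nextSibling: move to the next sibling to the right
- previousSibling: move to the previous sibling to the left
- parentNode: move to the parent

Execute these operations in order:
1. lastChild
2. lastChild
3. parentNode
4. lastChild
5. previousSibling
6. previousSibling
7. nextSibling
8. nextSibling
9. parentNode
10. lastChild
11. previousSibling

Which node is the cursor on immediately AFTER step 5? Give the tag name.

Answer: img

Derivation:
After 1 (lastChild): td
After 2 (lastChild): form
After 3 (parentNode): td
After 4 (lastChild): form
After 5 (previousSibling): img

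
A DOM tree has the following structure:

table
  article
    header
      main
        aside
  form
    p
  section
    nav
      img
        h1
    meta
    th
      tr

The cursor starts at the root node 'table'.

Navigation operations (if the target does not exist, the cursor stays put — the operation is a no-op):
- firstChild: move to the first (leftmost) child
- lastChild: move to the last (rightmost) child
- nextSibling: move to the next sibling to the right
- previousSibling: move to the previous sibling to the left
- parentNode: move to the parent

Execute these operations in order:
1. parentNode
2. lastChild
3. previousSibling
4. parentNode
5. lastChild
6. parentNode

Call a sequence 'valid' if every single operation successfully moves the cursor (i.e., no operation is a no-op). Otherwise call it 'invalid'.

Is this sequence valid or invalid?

Answer: invalid

Derivation:
After 1 (parentNode): table (no-op, stayed)
After 2 (lastChild): section
After 3 (previousSibling): form
After 4 (parentNode): table
After 5 (lastChild): section
After 6 (parentNode): table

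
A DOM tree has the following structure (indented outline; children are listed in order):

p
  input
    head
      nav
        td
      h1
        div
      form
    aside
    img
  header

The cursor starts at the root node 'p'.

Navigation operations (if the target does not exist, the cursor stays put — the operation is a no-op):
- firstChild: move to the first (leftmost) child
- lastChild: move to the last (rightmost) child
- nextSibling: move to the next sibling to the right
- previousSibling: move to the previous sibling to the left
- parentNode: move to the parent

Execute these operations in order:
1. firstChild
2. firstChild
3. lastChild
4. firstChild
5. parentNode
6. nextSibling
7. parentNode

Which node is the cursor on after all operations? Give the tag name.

Answer: input

Derivation:
After 1 (firstChild): input
After 2 (firstChild): head
After 3 (lastChild): form
After 4 (firstChild): form (no-op, stayed)
After 5 (parentNode): head
After 6 (nextSibling): aside
After 7 (parentNode): input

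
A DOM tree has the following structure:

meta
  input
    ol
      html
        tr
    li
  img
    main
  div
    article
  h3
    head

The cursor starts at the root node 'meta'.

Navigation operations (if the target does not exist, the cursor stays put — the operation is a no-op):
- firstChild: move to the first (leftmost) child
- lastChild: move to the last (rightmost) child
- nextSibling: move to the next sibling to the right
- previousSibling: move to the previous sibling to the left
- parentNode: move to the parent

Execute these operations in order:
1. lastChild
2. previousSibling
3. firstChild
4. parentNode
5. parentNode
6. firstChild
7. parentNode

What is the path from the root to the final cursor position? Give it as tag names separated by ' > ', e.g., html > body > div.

After 1 (lastChild): h3
After 2 (previousSibling): div
After 3 (firstChild): article
After 4 (parentNode): div
After 5 (parentNode): meta
After 6 (firstChild): input
After 7 (parentNode): meta

Answer: meta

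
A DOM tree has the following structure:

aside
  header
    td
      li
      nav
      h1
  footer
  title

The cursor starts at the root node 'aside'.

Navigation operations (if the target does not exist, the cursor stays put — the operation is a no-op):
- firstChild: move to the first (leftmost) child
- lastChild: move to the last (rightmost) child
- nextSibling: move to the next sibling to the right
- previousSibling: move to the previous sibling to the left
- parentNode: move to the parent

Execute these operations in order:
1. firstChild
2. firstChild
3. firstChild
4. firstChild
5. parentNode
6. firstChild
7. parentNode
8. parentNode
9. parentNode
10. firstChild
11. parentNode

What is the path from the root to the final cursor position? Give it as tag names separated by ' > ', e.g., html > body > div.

After 1 (firstChild): header
After 2 (firstChild): td
After 3 (firstChild): li
After 4 (firstChild): li (no-op, stayed)
After 5 (parentNode): td
After 6 (firstChild): li
After 7 (parentNode): td
After 8 (parentNode): header
After 9 (parentNode): aside
After 10 (firstChild): header
After 11 (parentNode): aside

Answer: aside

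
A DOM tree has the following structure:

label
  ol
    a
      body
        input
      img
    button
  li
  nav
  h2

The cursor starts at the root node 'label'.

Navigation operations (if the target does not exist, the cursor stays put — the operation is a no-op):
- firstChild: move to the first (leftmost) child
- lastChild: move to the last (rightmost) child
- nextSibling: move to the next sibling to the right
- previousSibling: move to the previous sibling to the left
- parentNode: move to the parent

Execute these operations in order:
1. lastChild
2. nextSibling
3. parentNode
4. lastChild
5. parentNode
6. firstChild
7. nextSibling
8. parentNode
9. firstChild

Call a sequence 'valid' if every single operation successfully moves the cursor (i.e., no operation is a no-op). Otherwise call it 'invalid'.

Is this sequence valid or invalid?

Answer: invalid

Derivation:
After 1 (lastChild): h2
After 2 (nextSibling): h2 (no-op, stayed)
After 3 (parentNode): label
After 4 (lastChild): h2
After 5 (parentNode): label
After 6 (firstChild): ol
After 7 (nextSibling): li
After 8 (parentNode): label
After 9 (firstChild): ol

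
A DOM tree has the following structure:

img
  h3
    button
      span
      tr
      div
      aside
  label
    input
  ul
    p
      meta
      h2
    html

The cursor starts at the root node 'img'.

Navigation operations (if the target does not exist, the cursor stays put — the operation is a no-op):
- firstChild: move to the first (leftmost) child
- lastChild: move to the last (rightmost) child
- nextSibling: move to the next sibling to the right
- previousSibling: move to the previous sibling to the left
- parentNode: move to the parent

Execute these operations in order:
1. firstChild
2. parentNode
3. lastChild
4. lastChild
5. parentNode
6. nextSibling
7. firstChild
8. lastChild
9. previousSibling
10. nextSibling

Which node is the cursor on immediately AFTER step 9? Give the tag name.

After 1 (firstChild): h3
After 2 (parentNode): img
After 3 (lastChild): ul
After 4 (lastChild): html
After 5 (parentNode): ul
After 6 (nextSibling): ul (no-op, stayed)
After 7 (firstChild): p
After 8 (lastChild): h2
After 9 (previousSibling): meta

Answer: meta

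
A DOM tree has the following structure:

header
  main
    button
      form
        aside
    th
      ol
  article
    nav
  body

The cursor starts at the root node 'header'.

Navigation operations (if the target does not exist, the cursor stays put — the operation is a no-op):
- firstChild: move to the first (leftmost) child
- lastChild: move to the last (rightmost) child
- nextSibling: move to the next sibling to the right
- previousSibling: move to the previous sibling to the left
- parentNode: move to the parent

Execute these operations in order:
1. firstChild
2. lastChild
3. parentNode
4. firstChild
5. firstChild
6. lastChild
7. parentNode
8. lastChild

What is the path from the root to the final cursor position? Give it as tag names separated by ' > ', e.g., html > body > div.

After 1 (firstChild): main
After 2 (lastChild): th
After 3 (parentNode): main
After 4 (firstChild): button
After 5 (firstChild): form
After 6 (lastChild): aside
After 7 (parentNode): form
After 8 (lastChild): aside

Answer: header > main > button > form > aside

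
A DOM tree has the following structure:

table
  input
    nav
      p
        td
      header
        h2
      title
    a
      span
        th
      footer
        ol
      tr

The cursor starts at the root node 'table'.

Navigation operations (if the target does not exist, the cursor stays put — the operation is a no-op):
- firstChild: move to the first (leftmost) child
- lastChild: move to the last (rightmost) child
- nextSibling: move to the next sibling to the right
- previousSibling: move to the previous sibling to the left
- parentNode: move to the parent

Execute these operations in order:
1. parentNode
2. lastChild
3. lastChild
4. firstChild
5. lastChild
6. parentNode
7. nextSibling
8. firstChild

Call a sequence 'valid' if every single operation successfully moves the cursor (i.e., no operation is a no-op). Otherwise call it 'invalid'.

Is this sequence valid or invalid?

Answer: invalid

Derivation:
After 1 (parentNode): table (no-op, stayed)
After 2 (lastChild): input
After 3 (lastChild): a
After 4 (firstChild): span
After 5 (lastChild): th
After 6 (parentNode): span
After 7 (nextSibling): footer
After 8 (firstChild): ol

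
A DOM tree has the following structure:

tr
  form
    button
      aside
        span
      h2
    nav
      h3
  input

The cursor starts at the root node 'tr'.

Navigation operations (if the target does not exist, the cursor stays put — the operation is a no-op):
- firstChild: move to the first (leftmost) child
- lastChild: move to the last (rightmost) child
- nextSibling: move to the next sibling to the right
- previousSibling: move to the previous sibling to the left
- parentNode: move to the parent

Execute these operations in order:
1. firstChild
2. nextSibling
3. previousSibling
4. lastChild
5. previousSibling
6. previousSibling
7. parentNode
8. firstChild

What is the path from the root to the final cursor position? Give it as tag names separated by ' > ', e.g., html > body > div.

After 1 (firstChild): form
After 2 (nextSibling): input
After 3 (previousSibling): form
After 4 (lastChild): nav
After 5 (previousSibling): button
After 6 (previousSibling): button (no-op, stayed)
After 7 (parentNode): form
After 8 (firstChild): button

Answer: tr > form > button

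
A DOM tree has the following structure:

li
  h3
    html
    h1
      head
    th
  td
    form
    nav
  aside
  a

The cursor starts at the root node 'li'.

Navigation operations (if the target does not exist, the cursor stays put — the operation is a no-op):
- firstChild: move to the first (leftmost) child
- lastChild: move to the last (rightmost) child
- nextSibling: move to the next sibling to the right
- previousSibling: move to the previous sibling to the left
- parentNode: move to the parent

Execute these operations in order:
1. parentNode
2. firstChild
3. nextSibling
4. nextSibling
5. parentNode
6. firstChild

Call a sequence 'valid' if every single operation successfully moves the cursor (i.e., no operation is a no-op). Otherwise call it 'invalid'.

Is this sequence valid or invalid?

Answer: invalid

Derivation:
After 1 (parentNode): li (no-op, stayed)
After 2 (firstChild): h3
After 3 (nextSibling): td
After 4 (nextSibling): aside
After 5 (parentNode): li
After 6 (firstChild): h3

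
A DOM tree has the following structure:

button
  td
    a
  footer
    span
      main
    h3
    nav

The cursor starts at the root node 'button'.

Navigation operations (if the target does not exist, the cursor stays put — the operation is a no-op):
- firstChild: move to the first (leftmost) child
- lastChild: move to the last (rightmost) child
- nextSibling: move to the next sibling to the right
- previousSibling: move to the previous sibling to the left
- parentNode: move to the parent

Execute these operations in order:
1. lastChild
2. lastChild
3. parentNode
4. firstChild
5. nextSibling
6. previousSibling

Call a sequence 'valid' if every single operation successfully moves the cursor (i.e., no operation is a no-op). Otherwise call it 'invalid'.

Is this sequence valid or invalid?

Answer: valid

Derivation:
After 1 (lastChild): footer
After 2 (lastChild): nav
After 3 (parentNode): footer
After 4 (firstChild): span
After 5 (nextSibling): h3
After 6 (previousSibling): span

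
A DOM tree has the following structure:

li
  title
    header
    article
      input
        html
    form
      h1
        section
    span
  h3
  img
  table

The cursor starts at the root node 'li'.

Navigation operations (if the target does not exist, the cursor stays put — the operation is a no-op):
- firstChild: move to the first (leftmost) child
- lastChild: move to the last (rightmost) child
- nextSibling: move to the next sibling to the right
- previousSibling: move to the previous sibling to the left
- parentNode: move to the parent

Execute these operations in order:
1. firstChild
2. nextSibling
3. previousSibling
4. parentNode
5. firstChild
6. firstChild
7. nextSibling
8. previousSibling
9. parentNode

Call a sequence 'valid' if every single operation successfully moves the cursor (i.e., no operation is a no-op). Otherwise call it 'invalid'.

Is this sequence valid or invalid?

After 1 (firstChild): title
After 2 (nextSibling): h3
After 3 (previousSibling): title
After 4 (parentNode): li
After 5 (firstChild): title
After 6 (firstChild): header
After 7 (nextSibling): article
After 8 (previousSibling): header
After 9 (parentNode): title

Answer: valid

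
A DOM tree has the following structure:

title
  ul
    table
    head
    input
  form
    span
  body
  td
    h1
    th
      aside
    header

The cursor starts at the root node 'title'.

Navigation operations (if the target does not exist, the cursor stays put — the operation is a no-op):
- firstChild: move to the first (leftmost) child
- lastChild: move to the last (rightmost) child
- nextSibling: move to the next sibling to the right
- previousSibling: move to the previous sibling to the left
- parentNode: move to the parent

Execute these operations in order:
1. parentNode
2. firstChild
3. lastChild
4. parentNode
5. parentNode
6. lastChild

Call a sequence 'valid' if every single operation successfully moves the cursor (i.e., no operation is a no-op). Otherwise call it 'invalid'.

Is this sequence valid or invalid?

After 1 (parentNode): title (no-op, stayed)
After 2 (firstChild): ul
After 3 (lastChild): input
After 4 (parentNode): ul
After 5 (parentNode): title
After 6 (lastChild): td

Answer: invalid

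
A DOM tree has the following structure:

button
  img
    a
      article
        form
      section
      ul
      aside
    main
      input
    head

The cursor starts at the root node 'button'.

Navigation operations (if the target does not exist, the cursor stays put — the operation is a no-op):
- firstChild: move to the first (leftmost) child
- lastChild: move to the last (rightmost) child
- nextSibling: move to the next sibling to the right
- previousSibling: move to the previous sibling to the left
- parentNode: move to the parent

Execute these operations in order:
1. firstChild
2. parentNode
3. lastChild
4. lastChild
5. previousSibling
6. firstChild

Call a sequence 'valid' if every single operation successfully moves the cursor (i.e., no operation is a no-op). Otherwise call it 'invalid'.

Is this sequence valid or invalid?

After 1 (firstChild): img
After 2 (parentNode): button
After 3 (lastChild): img
After 4 (lastChild): head
After 5 (previousSibling): main
After 6 (firstChild): input

Answer: valid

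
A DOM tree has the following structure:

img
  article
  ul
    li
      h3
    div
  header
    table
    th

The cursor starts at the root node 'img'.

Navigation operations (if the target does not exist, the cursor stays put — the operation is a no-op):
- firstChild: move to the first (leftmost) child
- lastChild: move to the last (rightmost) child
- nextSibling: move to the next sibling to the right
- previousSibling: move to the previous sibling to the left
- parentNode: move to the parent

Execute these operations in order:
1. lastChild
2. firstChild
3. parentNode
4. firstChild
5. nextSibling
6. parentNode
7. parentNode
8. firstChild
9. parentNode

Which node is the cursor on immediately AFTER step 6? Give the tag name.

After 1 (lastChild): header
After 2 (firstChild): table
After 3 (parentNode): header
After 4 (firstChild): table
After 5 (nextSibling): th
After 6 (parentNode): header

Answer: header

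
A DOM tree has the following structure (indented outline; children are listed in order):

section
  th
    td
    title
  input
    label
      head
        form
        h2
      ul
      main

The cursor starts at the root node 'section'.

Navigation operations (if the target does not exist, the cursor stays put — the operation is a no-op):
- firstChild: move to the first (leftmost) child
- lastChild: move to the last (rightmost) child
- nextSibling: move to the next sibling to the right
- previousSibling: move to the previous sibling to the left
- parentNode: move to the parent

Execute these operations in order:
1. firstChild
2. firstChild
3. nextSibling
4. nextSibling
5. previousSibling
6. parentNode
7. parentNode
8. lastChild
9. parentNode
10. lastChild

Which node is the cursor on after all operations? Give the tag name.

After 1 (firstChild): th
After 2 (firstChild): td
After 3 (nextSibling): title
After 4 (nextSibling): title (no-op, stayed)
After 5 (previousSibling): td
After 6 (parentNode): th
After 7 (parentNode): section
After 8 (lastChild): input
After 9 (parentNode): section
After 10 (lastChild): input

Answer: input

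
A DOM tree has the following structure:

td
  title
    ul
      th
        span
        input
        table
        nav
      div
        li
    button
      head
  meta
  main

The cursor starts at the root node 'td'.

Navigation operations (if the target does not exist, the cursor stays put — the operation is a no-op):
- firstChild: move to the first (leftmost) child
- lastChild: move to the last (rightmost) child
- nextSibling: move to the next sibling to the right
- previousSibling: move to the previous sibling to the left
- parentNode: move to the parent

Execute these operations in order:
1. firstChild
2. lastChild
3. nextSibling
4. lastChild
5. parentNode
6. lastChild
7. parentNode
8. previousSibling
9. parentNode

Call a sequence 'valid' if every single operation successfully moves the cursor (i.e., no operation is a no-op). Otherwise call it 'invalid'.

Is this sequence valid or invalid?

Answer: invalid

Derivation:
After 1 (firstChild): title
After 2 (lastChild): button
After 3 (nextSibling): button (no-op, stayed)
After 4 (lastChild): head
After 5 (parentNode): button
After 6 (lastChild): head
After 7 (parentNode): button
After 8 (previousSibling): ul
After 9 (parentNode): title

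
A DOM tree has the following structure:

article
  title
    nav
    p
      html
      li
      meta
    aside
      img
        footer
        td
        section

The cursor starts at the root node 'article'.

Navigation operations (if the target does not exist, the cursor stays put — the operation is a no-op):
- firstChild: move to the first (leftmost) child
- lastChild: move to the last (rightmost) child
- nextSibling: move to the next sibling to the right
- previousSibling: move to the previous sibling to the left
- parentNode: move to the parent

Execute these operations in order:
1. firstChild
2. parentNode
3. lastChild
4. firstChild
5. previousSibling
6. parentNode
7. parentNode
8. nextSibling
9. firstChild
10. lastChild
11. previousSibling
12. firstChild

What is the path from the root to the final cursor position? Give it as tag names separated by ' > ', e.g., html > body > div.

After 1 (firstChild): title
After 2 (parentNode): article
After 3 (lastChild): title
After 4 (firstChild): nav
After 5 (previousSibling): nav (no-op, stayed)
After 6 (parentNode): title
After 7 (parentNode): article
After 8 (nextSibling): article (no-op, stayed)
After 9 (firstChild): title
After 10 (lastChild): aside
After 11 (previousSibling): p
After 12 (firstChild): html

Answer: article > title > p > html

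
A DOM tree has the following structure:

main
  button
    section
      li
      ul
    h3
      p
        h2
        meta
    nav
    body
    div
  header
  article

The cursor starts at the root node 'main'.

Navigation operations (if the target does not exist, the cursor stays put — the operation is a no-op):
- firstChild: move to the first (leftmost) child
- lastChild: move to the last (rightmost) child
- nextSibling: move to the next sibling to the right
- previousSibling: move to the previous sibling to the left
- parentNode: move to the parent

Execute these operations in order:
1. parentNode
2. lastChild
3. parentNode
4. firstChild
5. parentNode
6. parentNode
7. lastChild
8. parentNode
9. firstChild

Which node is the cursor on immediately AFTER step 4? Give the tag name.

Answer: button

Derivation:
After 1 (parentNode): main (no-op, stayed)
After 2 (lastChild): article
After 3 (parentNode): main
After 4 (firstChild): button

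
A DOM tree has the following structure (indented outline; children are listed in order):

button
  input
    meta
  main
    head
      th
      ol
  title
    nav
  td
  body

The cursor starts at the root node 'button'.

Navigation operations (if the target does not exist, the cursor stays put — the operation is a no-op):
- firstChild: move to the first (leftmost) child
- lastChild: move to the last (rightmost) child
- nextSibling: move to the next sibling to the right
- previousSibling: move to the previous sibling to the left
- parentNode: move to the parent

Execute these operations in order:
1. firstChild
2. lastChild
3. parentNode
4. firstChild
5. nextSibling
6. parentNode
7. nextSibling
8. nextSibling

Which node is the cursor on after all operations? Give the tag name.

Answer: title

Derivation:
After 1 (firstChild): input
After 2 (lastChild): meta
After 3 (parentNode): input
After 4 (firstChild): meta
After 5 (nextSibling): meta (no-op, stayed)
After 6 (parentNode): input
After 7 (nextSibling): main
After 8 (nextSibling): title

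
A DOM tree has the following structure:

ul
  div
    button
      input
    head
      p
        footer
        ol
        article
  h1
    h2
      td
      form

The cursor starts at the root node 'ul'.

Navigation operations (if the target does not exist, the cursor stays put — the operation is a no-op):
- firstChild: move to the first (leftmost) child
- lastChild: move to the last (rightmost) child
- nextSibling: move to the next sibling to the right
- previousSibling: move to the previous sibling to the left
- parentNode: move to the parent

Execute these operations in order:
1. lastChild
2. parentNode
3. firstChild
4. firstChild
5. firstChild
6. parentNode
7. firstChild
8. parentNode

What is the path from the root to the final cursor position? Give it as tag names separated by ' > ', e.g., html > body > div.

After 1 (lastChild): h1
After 2 (parentNode): ul
After 3 (firstChild): div
After 4 (firstChild): button
After 5 (firstChild): input
After 6 (parentNode): button
After 7 (firstChild): input
After 8 (parentNode): button

Answer: ul > div > button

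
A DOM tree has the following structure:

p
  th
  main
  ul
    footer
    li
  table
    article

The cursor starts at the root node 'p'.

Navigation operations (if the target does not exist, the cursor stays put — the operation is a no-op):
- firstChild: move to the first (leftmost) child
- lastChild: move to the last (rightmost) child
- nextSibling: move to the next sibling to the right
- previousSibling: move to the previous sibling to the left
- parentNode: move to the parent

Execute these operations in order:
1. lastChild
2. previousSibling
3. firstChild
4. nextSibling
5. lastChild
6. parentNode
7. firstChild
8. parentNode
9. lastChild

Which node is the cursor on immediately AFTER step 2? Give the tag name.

After 1 (lastChild): table
After 2 (previousSibling): ul

Answer: ul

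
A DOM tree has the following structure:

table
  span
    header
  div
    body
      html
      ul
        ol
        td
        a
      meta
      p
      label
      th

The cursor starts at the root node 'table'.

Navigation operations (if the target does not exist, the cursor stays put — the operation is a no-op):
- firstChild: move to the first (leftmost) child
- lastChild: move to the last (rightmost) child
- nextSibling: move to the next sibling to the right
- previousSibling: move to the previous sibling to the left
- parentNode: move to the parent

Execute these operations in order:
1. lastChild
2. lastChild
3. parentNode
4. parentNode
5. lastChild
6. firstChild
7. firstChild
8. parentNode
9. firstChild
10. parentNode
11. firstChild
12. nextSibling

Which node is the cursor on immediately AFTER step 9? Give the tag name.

Answer: html

Derivation:
After 1 (lastChild): div
After 2 (lastChild): body
After 3 (parentNode): div
After 4 (parentNode): table
After 5 (lastChild): div
After 6 (firstChild): body
After 7 (firstChild): html
After 8 (parentNode): body
After 9 (firstChild): html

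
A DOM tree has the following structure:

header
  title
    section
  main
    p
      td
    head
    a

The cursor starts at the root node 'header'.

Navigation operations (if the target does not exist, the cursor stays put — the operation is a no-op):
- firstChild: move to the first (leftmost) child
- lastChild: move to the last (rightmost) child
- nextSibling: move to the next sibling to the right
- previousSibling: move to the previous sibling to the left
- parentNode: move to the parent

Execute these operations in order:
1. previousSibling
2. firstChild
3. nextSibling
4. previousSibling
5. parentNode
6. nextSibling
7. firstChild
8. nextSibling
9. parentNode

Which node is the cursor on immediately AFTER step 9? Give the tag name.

Answer: header

Derivation:
After 1 (previousSibling): header (no-op, stayed)
After 2 (firstChild): title
After 3 (nextSibling): main
After 4 (previousSibling): title
After 5 (parentNode): header
After 6 (nextSibling): header (no-op, stayed)
After 7 (firstChild): title
After 8 (nextSibling): main
After 9 (parentNode): header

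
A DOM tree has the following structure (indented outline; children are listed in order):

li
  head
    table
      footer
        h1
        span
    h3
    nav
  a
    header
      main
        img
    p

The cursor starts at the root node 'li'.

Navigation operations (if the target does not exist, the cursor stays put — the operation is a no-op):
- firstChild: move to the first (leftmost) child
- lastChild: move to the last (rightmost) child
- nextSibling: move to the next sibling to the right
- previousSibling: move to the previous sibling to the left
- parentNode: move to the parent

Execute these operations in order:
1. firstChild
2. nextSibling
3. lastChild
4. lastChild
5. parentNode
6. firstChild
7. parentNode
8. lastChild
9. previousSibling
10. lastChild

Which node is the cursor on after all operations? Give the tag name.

Answer: main

Derivation:
After 1 (firstChild): head
After 2 (nextSibling): a
After 3 (lastChild): p
After 4 (lastChild): p (no-op, stayed)
After 5 (parentNode): a
After 6 (firstChild): header
After 7 (parentNode): a
After 8 (lastChild): p
After 9 (previousSibling): header
After 10 (lastChild): main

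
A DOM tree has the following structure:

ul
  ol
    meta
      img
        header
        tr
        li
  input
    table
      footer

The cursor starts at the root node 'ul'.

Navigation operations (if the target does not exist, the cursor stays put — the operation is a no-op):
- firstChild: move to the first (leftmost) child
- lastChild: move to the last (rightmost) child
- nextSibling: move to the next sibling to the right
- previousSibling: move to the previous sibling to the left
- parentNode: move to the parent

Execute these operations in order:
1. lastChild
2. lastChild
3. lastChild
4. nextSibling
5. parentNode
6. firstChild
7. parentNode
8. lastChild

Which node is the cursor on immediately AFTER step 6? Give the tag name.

After 1 (lastChild): input
After 2 (lastChild): table
After 3 (lastChild): footer
After 4 (nextSibling): footer (no-op, stayed)
After 5 (parentNode): table
After 6 (firstChild): footer

Answer: footer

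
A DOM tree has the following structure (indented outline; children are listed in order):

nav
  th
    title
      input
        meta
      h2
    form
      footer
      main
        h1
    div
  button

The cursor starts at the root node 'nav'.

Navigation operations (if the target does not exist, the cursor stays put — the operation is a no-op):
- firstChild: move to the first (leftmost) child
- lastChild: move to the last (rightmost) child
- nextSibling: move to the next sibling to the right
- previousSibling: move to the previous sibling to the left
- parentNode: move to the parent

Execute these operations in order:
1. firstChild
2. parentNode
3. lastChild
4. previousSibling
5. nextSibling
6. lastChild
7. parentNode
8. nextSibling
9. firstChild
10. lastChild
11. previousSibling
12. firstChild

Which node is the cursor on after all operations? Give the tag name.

Answer: footer

Derivation:
After 1 (firstChild): th
After 2 (parentNode): nav
After 3 (lastChild): button
After 4 (previousSibling): th
After 5 (nextSibling): button
After 6 (lastChild): button (no-op, stayed)
After 7 (parentNode): nav
After 8 (nextSibling): nav (no-op, stayed)
After 9 (firstChild): th
After 10 (lastChild): div
After 11 (previousSibling): form
After 12 (firstChild): footer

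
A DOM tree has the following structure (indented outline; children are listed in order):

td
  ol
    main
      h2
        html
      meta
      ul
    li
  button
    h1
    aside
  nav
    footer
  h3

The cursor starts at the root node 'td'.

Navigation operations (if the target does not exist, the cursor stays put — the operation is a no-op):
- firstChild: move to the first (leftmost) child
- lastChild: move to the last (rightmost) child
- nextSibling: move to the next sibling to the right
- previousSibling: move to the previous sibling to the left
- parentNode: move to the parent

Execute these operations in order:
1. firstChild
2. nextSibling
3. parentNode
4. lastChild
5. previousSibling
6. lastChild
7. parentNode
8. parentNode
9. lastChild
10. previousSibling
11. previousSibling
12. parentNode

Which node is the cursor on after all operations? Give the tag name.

Answer: td

Derivation:
After 1 (firstChild): ol
After 2 (nextSibling): button
After 3 (parentNode): td
After 4 (lastChild): h3
After 5 (previousSibling): nav
After 6 (lastChild): footer
After 7 (parentNode): nav
After 8 (parentNode): td
After 9 (lastChild): h3
After 10 (previousSibling): nav
After 11 (previousSibling): button
After 12 (parentNode): td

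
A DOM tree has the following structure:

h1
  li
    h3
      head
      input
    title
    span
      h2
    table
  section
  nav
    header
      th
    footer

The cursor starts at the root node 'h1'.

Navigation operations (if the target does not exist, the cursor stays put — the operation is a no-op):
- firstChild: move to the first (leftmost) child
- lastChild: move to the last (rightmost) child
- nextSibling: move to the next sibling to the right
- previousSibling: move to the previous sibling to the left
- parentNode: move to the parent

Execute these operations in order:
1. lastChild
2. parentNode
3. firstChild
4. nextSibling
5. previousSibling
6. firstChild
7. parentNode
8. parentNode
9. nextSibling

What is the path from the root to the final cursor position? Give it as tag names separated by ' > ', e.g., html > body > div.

Answer: h1

Derivation:
After 1 (lastChild): nav
After 2 (parentNode): h1
After 3 (firstChild): li
After 4 (nextSibling): section
After 5 (previousSibling): li
After 6 (firstChild): h3
After 7 (parentNode): li
After 8 (parentNode): h1
After 9 (nextSibling): h1 (no-op, stayed)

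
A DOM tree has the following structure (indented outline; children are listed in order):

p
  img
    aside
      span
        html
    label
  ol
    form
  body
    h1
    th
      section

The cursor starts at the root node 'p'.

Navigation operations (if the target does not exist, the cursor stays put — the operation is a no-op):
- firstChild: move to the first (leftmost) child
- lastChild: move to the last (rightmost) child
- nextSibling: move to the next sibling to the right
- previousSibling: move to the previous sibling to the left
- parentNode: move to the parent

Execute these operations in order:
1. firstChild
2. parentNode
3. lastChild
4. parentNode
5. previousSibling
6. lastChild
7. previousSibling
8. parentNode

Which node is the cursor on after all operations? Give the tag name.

Answer: p

Derivation:
After 1 (firstChild): img
After 2 (parentNode): p
After 3 (lastChild): body
After 4 (parentNode): p
After 5 (previousSibling): p (no-op, stayed)
After 6 (lastChild): body
After 7 (previousSibling): ol
After 8 (parentNode): p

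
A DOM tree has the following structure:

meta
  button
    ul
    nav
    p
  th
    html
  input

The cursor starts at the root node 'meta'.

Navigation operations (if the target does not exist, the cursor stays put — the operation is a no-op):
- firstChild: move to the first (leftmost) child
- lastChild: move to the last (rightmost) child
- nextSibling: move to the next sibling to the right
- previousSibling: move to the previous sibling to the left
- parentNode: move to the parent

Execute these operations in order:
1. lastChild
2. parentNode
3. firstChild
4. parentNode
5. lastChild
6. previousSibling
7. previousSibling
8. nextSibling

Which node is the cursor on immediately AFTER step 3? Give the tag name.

Answer: button

Derivation:
After 1 (lastChild): input
After 2 (parentNode): meta
After 3 (firstChild): button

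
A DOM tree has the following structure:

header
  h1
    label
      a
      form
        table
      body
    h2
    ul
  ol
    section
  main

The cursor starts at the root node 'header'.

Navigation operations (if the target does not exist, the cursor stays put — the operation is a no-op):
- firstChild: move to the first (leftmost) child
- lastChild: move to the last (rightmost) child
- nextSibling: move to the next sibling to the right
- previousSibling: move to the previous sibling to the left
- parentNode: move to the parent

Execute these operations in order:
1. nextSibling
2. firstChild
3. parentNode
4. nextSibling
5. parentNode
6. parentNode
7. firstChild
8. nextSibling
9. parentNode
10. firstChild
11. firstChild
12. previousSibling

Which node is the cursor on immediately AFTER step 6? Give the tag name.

Answer: header

Derivation:
After 1 (nextSibling): header (no-op, stayed)
After 2 (firstChild): h1
After 3 (parentNode): header
After 4 (nextSibling): header (no-op, stayed)
After 5 (parentNode): header (no-op, stayed)
After 6 (parentNode): header (no-op, stayed)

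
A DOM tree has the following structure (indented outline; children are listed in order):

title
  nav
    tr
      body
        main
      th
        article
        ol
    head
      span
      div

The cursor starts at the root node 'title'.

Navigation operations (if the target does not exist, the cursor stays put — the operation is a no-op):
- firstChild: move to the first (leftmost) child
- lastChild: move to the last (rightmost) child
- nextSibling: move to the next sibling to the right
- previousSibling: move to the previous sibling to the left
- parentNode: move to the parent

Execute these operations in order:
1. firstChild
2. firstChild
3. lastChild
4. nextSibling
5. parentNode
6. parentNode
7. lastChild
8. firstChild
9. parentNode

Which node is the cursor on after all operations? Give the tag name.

Answer: head

Derivation:
After 1 (firstChild): nav
After 2 (firstChild): tr
After 3 (lastChild): th
After 4 (nextSibling): th (no-op, stayed)
After 5 (parentNode): tr
After 6 (parentNode): nav
After 7 (lastChild): head
After 8 (firstChild): span
After 9 (parentNode): head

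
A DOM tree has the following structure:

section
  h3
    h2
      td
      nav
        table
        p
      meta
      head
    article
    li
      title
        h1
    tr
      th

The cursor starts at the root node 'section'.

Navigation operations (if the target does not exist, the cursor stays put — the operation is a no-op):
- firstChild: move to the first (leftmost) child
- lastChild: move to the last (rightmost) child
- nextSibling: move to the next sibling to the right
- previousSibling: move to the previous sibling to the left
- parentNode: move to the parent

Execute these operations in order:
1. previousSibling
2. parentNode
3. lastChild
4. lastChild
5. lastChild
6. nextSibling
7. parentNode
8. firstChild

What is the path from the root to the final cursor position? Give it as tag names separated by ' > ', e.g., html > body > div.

After 1 (previousSibling): section (no-op, stayed)
After 2 (parentNode): section (no-op, stayed)
After 3 (lastChild): h3
After 4 (lastChild): tr
After 5 (lastChild): th
After 6 (nextSibling): th (no-op, stayed)
After 7 (parentNode): tr
After 8 (firstChild): th

Answer: section > h3 > tr > th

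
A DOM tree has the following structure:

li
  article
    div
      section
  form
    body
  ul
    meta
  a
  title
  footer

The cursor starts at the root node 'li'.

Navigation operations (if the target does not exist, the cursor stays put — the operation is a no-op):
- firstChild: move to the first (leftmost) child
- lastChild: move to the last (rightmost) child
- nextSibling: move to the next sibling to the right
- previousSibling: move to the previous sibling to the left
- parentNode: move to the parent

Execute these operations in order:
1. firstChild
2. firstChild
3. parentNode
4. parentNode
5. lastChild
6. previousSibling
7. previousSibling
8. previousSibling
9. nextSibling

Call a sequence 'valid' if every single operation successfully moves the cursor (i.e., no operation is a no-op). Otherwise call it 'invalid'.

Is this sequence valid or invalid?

Answer: valid

Derivation:
After 1 (firstChild): article
After 2 (firstChild): div
After 3 (parentNode): article
After 4 (parentNode): li
After 5 (lastChild): footer
After 6 (previousSibling): title
After 7 (previousSibling): a
After 8 (previousSibling): ul
After 9 (nextSibling): a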